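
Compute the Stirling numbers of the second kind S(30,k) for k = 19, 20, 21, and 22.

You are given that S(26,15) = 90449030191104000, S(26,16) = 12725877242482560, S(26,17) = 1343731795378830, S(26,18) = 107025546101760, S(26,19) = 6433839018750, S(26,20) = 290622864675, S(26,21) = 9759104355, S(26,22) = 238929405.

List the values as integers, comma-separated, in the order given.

r27: T_27,16=16×12725877242482560+90449030191104000=294063066070824960; T_27,17=17×1343731795378830+12725877242482560=35569317763922670; T_27,18=18×107025546101760+1343731795378830=3270191625210510; T_27,19=19×6433839018750+107025546101760=229268487458010; T_27,20=20×290622864675+6433839018750=12246296312250; T_27,21=21×9759104355+290622864675=495564056130; T_27,22=22×238929405+9759104355=15015551265
r28: T_28,17=17×35569317763922670+294063066070824960=898741468057510350; T_28,18=18×3270191625210510+35569317763922670=94432767017711850; T_28,19=19×229268487458010+3270191625210510=7626292886912700; T_28,20=20×12246296312250+229268487458010=474194413703010; T_28,21=21×495564056130+12246296312250=22653141490980; T_28,22=22×15015551265+495564056130=825906183960
r29: T_29,18=18×94432767017711850+898741468057510350=2598531274376323650; T_29,19=19×7626292886912700+94432767017711850=239332331869053150; T_29,20=20×474194413703010+7626292886912700=17110181160972900; T_29,21=21×22653141490980+474194413703010=949910385013590; T_29,22=22×825906183960+22653141490980=40823077538100
r30: T_30,19=19×239332331869053150+2598531274376323650=7145845579888333500; T_30,20=20×17110181160972900+239332331869053150=581535955088511150; T_30,21=21×949910385013590+17110181160972900=37058299246258290; T_30,22=22×40823077538100+949910385013590=1848018090851790
Read S(30,19) = 7145845579888333500, S(30,20) = 581535955088511150, S(30,21) = 37058299246258290, S(30,22) = 1848018090851790.

7145845579888333500, 581535955088511150, 37058299246258290, 1848018090851790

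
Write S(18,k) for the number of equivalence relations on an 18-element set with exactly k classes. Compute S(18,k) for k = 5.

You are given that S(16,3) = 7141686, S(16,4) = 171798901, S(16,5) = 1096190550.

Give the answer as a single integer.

row 17: T[17][4]=4·171798901+7141686=694337290  T[17][5]=5·1096190550+171798901=5652751651
row 18: T[18][5]=5·5652751651+694337290=28958095545
Read S(18,5) = 28958095545.

28958095545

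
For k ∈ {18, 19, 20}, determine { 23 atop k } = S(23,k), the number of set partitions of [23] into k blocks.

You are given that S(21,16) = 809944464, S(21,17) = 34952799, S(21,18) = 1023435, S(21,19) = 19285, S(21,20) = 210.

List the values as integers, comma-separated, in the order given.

@22  (22,17):34952799·17+809944464→1404142047, (22,18):1023435·18+34952799→53374629, (22,19):19285·19+1023435→1389850, (22,20):210·20+19285→23485
@23  (23,18):53374629·18+1404142047→2364885369, (23,19):1389850·19+53374629→79781779, (23,20):23485·20+1389850→1859550
Read S(23,18) = 2364885369, S(23,19) = 79781779, S(23,20) = 1859550.

2364885369, 79781779, 1859550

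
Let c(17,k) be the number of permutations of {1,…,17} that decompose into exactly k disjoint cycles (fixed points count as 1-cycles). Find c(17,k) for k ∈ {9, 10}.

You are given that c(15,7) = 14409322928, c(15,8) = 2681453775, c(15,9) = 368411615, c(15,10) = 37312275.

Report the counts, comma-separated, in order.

185953177553, 23057159840

i=16: T(16,8)=14409322928+15·2681453775=54631129553 | T(16,9)=2681453775+15·368411615=8207628000 | T(16,10)=368411615+15·37312275=928095740
i=17: T(17,9)=54631129553+16·8207628000=185953177553 | T(17,10)=8207628000+16·928095740=23057159840
Read c(17,9) = 185953177553, c(17,10) = 23057159840.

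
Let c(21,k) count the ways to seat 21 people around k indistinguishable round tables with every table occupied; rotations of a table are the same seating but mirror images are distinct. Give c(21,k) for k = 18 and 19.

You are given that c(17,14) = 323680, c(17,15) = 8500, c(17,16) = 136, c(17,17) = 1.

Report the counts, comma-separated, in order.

row 18: T[18][15]=17·8500+323680=468180  T[18][16]=17·136+8500=10812  T[18][17]=17·1+136=153  T[18][18]=17·0+1=1
row 19: T[19][16]=18·10812+468180=662796  T[19][17]=18·153+10812=13566  T[19][18]=18·1+153=171  T[19][19]=18·0+1=1
row 20: T[20][17]=19·13566+662796=920550  T[20][18]=19·171+13566=16815  T[20][19]=19·1+171=190
row 21: T[21][18]=20·16815+920550=1256850  T[21][19]=20·190+16815=20615
Read c(21,18) = 1256850, c(21,19) = 20615.

1256850, 20615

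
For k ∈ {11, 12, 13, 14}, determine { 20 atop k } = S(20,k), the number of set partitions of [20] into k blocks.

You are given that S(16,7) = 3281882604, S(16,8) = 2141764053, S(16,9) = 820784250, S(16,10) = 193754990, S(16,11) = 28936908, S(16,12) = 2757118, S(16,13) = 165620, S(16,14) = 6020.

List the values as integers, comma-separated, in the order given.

i=17: T(17,8)=3281882604+8·2141764053=20415995028 | T(17,9)=2141764053+9·820784250=9528822303 | T(17,10)=820784250+10·193754990=2758334150 | T(17,11)=193754990+11·28936908=512060978 | T(17,12)=28936908+12·2757118=62022324 | T(17,13)=2757118+13·165620=4910178 | T(17,14)=165620+14·6020=249900
i=18: T(18,9)=20415995028+9·9528822303=106175395755 | T(18,10)=9528822303+10·2758334150=37112163803 | T(18,11)=2758334150+11·512060978=8391004908 | T(18,12)=512060978+12·62022324=1256328866 | T(18,13)=62022324+13·4910178=125854638 | T(18,14)=4910178+14·249900=8408778
i=19: T(19,10)=106175395755+10·37112163803=477297033785 | T(19,11)=37112163803+11·8391004908=129413217791 | T(19,12)=8391004908+12·1256328866=23466951300 | T(19,13)=1256328866+13·125854638=2892439160 | T(19,14)=125854638+14·8408778=243577530
i=20: T(20,11)=477297033785+11·129413217791=1900842429486 | T(20,12)=129413217791+12·23466951300=411016633391 | T(20,13)=23466951300+13·2892439160=61068660380 | T(20,14)=2892439160+14·243577530=6302524580
Read S(20,11) = 1900842429486, S(20,12) = 411016633391, S(20,13) = 61068660380, S(20,14) = 6302524580.

1900842429486, 411016633391, 61068660380, 6302524580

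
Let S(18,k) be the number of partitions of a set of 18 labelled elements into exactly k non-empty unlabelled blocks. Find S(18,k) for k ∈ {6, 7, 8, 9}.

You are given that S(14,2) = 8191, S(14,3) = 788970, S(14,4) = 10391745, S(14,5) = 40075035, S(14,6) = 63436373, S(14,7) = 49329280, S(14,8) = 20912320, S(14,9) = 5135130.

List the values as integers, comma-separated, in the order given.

110687251039, 197462483400, 189036065010, 106175395755

row 15: T[15][3]=3·788970+8191=2375101  T[15][4]=4·10391745+788970=42355950  T[15][5]=5·40075035+10391745=210766920  T[15][6]=6·63436373+40075035=420693273  T[15][7]=7·49329280+63436373=408741333  T[15][8]=8·20912320+49329280=216627840  T[15][9]=9·5135130+20912320=67128490
row 16: T[16][4]=4·42355950+2375101=171798901  T[16][5]=5·210766920+42355950=1096190550  T[16][6]=6·420693273+210766920=2734926558  T[16][7]=7·408741333+420693273=3281882604  T[16][8]=8·216627840+408741333=2141764053  T[16][9]=9·67128490+216627840=820784250
row 17: T[17][5]=5·1096190550+171798901=5652751651  T[17][6]=6·2734926558+1096190550=17505749898  T[17][7]=7·3281882604+2734926558=25708104786  T[17][8]=8·2141764053+3281882604=20415995028  T[17][9]=9·820784250+2141764053=9528822303
row 18: T[18][6]=6·17505749898+5652751651=110687251039  T[18][7]=7·25708104786+17505749898=197462483400  T[18][8]=8·20415995028+25708104786=189036065010  T[18][9]=9·9528822303+20415995028=106175395755
Read S(18,6) = 110687251039, S(18,7) = 197462483400, S(18,8) = 189036065010, S(18,9) = 106175395755.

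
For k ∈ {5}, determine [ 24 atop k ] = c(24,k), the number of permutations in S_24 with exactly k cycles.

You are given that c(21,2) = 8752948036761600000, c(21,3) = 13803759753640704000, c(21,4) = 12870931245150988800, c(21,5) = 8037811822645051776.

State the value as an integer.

row 22: T[22][3]=21·13803759753640704000+8752948036761600000=298631902863216384000  T[22][4]=21·12870931245150988800+13803759753640704000=284093315901811468800  T[22][5]=21·8037811822645051776+12870931245150988800=181664979520697076096
row 23: T[23][4]=22·284093315901811468800+298631902863216384000=6548684852703068697600  T[23][5]=22·181664979520697076096+284093315901811468800=4280722865357147142912
row 24: T[24][5]=23·4280722865357147142912+6548684852703068697600=105005310755917452984576
Read c(24,5) = 105005310755917452984576.

105005310755917452984576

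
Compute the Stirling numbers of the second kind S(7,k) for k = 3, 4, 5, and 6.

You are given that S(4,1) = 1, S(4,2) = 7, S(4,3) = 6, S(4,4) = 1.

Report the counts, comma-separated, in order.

row 5: T[5][1]=1·1+0=1  T[5][2]=2·7+1=15  T[5][3]=3·6+7=25  T[5][4]=4·1+6=10  T[5][5]=5·0+1=1
row 6: T[6][2]=2·15+1=31  T[6][3]=3·25+15=90  T[6][4]=4·10+25=65  T[6][5]=5·1+10=15  T[6][6]=6·0+1=1
row 7: T[7][3]=3·90+31=301  T[7][4]=4·65+90=350  T[7][5]=5·15+65=140  T[7][6]=6·1+15=21
Read S(7,3) = 301, S(7,4) = 350, S(7,5) = 140, S(7,6) = 21.

301, 350, 140, 21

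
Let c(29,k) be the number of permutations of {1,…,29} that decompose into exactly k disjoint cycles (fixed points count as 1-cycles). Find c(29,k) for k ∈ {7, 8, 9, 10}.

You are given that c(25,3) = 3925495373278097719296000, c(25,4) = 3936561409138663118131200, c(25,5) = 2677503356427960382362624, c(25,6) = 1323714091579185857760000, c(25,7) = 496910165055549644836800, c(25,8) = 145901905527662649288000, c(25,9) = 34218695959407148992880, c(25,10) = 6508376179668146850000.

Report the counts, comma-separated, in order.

r26: T_26,4=25×3936561409138663118131200+3925495373278097719296000=102339530601744675672576000; T_26,5=25×2677503356427960382362624+3936561409138663118131200=70874145319837672677196800; T_26,6=25×1323714091579185857760000+2677503356427960382362624=35770355645907606826362624; T_26,7=25×496910165055549644836800+1323714091579185857760000=13746468217967926978680000; T_26,8=25×145901905527662649288000+496910165055549644836800=4144457803247115877036800; T_26,9=25×34218695959407148992880+145901905527662649288000=1001369304512841374110000; T_26,10=25×6508376179668146850000+34218695959407148992880=196928100451110820242880
r27: T_27,5=26×70874145319837672677196800+102339530601744675672576000=1945067308917524165279692800; T_27,6=26×35770355645907606826362624+70874145319837672677196800=1000903392113435450162625024; T_27,7=26×13746468217967926978680000+35770355645907606826362624=393178529313073708272042624; T_27,8=26×4144457803247115877036800+13746468217967926978680000=121502371102392939781636800; T_27,9=26×1001369304512841374110000+4144457803247115877036800=30180059720580991603896800; T_27,10=26×196928100451110820242880+1001369304512841374110000=6121499916241722700424880
r28: T_28,6=27×1000903392113435450162625024+1945067308917524165279692800=28969458895980281319670568448; T_28,7=27×393178529313073708272042624+1000903392113435450162625024=11616723683566425573507775872; T_28,8=27×121502371102392939781636800+393178529313073708272042624=3673742549077683082376236224; T_28,9=27×30180059720580991603896800+121502371102392939781636800=936363983558079713086850400; T_28,10=27×6121499916241722700424880+30180059720580991603896800=195460557459107504515368560
r29: T_29,7=28×11616723683566425573507775872+28969458895980281319670568448=354237722035840197377888292864; T_29,8=28×3673742549077683082376236224+11616723683566425573507775872=114481515057741551880042390144; T_29,9=28×936363983558079713086850400+3673742549077683082376236224=29891934088703915048808047424; T_29,10=28×195460557459107504515368560+936363983558079713086850400=6409259592413089839517170080
Read c(29,7) = 354237722035840197377888292864, c(29,8) = 114481515057741551880042390144, c(29,9) = 29891934088703915048808047424, c(29,10) = 6409259592413089839517170080.

354237722035840197377888292864, 114481515057741551880042390144, 29891934088703915048808047424, 6409259592413089839517170080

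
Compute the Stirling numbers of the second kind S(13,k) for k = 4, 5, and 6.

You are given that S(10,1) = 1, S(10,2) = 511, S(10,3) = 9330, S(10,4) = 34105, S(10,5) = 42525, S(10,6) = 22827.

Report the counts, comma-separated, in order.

2532530, 7508501, 9321312

i=11: T(11,2)=1+2·511=1023 | T(11,3)=511+3·9330=28501 | T(11,4)=9330+4·34105=145750 | T(11,5)=34105+5·42525=246730 | T(11,6)=42525+6·22827=179487
i=12: T(12,3)=1023+3·28501=86526 | T(12,4)=28501+4·145750=611501 | T(12,5)=145750+5·246730=1379400 | T(12,6)=246730+6·179487=1323652
i=13: T(13,4)=86526+4·611501=2532530 | T(13,5)=611501+5·1379400=7508501 | T(13,6)=1379400+6·1323652=9321312
Read S(13,4) = 2532530, S(13,5) = 7508501, S(13,6) = 9321312.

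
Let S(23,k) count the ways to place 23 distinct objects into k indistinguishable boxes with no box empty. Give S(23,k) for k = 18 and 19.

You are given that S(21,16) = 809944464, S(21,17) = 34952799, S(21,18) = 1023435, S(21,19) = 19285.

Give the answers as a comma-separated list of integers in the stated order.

2364885369, 79781779

i=22: T(22,17)=809944464+17·34952799=1404142047 | T(22,18)=34952799+18·1023435=53374629 | T(22,19)=1023435+19·19285=1389850
i=23: T(23,18)=1404142047+18·53374629=2364885369 | T(23,19)=53374629+19·1389850=79781779
Read S(23,18) = 2364885369, S(23,19) = 79781779.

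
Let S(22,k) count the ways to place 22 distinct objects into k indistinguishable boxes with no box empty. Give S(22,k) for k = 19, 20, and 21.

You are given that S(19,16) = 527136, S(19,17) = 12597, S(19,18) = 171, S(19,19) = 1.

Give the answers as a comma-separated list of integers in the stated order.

1389850, 23485, 231

[20] T[20,17]:17*12597+527136=741285 · T[20,18]:18*171+12597=15675 · T[20,19]:19*1+171=190 · T[20,20]:20*0+1=1
[21] T[21,18]:18*15675+741285=1023435 · T[21,19]:19*190+15675=19285 · T[21,20]:20*1+190=210 · T[21,21]:21*0+1=1
[22] T[22,19]:19*19285+1023435=1389850 · T[22,20]:20*210+19285=23485 · T[22,21]:21*1+210=231
Read S(22,19) = 1389850, S(22,20) = 23485, S(22,21) = 231.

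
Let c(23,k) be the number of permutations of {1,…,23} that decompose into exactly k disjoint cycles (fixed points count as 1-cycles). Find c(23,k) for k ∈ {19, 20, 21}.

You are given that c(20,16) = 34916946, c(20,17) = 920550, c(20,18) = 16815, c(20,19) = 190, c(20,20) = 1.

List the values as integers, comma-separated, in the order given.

116896626, 2240315, 30107

@21  (21,17):920550·20+34916946→53327946, (21,18):16815·20+920550→1256850, (21,19):190·20+16815→20615, (21,20):1·20+190→210, (21,21):0·20+1→1
@22  (22,18):1256850·21+53327946→79721796, (22,19):20615·21+1256850→1689765, (22,20):210·21+20615→25025, (22,21):1·21+210→231
@23  (23,19):1689765·22+79721796→116896626, (23,20):25025·22+1689765→2240315, (23,21):231·22+25025→30107
Read c(23,19) = 116896626, c(23,20) = 2240315, c(23,21) = 30107.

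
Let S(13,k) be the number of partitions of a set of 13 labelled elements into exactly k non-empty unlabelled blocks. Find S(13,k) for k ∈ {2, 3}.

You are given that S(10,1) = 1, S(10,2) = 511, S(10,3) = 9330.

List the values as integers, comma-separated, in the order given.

@11  (11,1):1·1+0→1, (11,2):511·2+1→1023, (11,3):9330·3+511→28501
@12  (12,1):1·1+0→1, (12,2):1023·2+1→2047, (12,3):28501·3+1023→86526
@13  (13,2):2047·2+1→4095, (13,3):86526·3+2047→261625
Read S(13,2) = 4095, S(13,3) = 261625.

4095, 261625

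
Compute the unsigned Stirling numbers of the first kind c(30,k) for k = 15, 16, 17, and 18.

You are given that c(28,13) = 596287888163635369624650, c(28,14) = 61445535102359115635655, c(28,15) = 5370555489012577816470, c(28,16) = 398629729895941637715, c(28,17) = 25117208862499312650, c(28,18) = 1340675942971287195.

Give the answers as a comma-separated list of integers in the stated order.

8459574446076318147830625, 691254538651580660999025, 48487623689430693038025, 2918939500751087661105

@29  (29,14):61445535102359115635655·28+596287888163635369624650→2316762871029690607422990, (29,15):5370555489012577816470·28+61445535102359115635655→211821088794711294496815, (29,16):398629729895941637715·28+5370555489012577816470→16532187926098943672490, (29,17):25117208862499312650·28+398629729895941637715→1101911578045922391915, (29,18):1340675942971287195·28+25117208862499312650→62656135265695354110
@30  (30,15):211821088794711294496815·29+2316762871029690607422990→8459574446076318147830625, (30,16):16532187926098943672490·29+211821088794711294496815→691254538651580660999025, (30,17):1101911578045922391915·29+16532187926098943672490→48487623689430693038025, (30,18):62656135265695354110·29+1101911578045922391915→2918939500751087661105
Read c(30,15) = 8459574446076318147830625, c(30,16) = 691254538651580660999025, c(30,17) = 48487623689430693038025, c(30,18) = 2918939500751087661105.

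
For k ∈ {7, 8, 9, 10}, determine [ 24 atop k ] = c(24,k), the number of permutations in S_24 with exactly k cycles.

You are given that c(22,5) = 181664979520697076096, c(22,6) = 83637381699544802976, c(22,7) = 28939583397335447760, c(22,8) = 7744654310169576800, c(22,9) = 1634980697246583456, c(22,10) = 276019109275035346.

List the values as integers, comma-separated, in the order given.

i=23: T(23,6)=181664979520697076096+22·83637381699544802976=2021687376910682741568 | T(23,7)=83637381699544802976+22·28939583397335447760=720308216440924653696 | T(23,8)=28939583397335447760+22·7744654310169576800=199321978221066137360 | T(23,9)=7744654310169576800+22·1634980697246583456=43714229649594412832 | T(23,10)=1634980697246583456+22·276019109275035346=7707401101297361068
i=24: T(24,7)=2021687376910682741568+23·720308216440924653696=18588776355051949776576 | T(24,8)=720308216440924653696+23·199321978221066137360=5304713715525445812976 | T(24,9)=199321978221066137360+23·43714229649594412832=1204749260161737632496 | T(24,10)=43714229649594412832+23·7707401101297361068=220984454979433717396
Read c(24,7) = 18588776355051949776576, c(24,8) = 5304713715525445812976, c(24,9) = 1204749260161737632496, c(24,10) = 220984454979433717396.

18588776355051949776576, 5304713715525445812976, 1204749260161737632496, 220984454979433717396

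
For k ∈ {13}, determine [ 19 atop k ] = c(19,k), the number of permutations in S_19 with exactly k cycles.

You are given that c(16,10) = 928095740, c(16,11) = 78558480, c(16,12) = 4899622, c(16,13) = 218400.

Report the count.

10246937272

[17] T[17,11]:16*78558480+928095740=2185031420 · T[17,12]:16*4899622+78558480=156952432 · T[17,13]:16*218400+4899622=8394022
[18] T[18,12]:17*156952432+2185031420=4853222764 · T[18,13]:17*8394022+156952432=299650806
[19] T[19,13]:18*299650806+4853222764=10246937272
Read c(19,13) = 10246937272.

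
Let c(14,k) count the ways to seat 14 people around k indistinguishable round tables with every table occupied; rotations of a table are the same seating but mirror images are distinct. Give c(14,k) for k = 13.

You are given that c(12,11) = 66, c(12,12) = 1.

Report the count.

91

row 13: T[13][12]=12·1+66=78  T[13][13]=12·0+1=1
row 14: T[14][13]=13·1+78=91
Read c(14,13) = 91.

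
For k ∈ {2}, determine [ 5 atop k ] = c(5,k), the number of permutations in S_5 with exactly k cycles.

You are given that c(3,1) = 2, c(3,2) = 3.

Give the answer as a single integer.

r4: T_4,1=3×2+0=6; T_4,2=3×3+2=11
r5: T_5,2=4×11+6=50
Read c(5,2) = 50.

50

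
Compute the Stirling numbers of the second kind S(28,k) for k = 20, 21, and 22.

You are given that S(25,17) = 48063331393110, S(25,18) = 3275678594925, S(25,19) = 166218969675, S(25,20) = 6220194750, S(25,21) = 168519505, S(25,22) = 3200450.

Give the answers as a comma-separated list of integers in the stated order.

474194413703010, 22653141490980, 825906183960

[26] T[26,18]:18*3275678594925+48063331393110=107025546101760 · T[26,19]:19*166218969675+3275678594925=6433839018750 · T[26,20]:20*6220194750+166218969675=290622864675 · T[26,21]:21*168519505+6220194750=9759104355 · T[26,22]:22*3200450+168519505=238929405
[27] T[27,19]:19*6433839018750+107025546101760=229268487458010 · T[27,20]:20*290622864675+6433839018750=12246296312250 · T[27,21]:21*9759104355+290622864675=495564056130 · T[27,22]:22*238929405+9759104355=15015551265
[28] T[28,20]:20*12246296312250+229268487458010=474194413703010 · T[28,21]:21*495564056130+12246296312250=22653141490980 · T[28,22]:22*15015551265+495564056130=825906183960
Read S(28,20) = 474194413703010, S(28,21) = 22653141490980, S(28,22) = 825906183960.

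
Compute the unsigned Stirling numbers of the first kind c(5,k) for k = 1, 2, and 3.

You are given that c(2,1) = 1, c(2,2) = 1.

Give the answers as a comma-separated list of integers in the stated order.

i=3: T(3,1)=0+2·1=2 | T(3,2)=1+2·1=3 | T(3,3)=1+2·0=1
i=4: T(4,1)=0+3·2=6 | T(4,2)=2+3·3=11 | T(4,3)=3+3·1=6
i=5: T(5,1)=0+4·6=24 | T(5,2)=6+4·11=50 | T(5,3)=11+4·6=35
Read c(5,1) = 24, c(5,2) = 50, c(5,3) = 35.

24, 50, 35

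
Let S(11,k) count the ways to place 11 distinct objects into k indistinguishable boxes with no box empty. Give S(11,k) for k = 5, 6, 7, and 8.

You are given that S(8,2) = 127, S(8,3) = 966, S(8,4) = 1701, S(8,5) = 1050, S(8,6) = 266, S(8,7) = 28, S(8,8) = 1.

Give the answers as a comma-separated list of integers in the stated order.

246730, 179487, 63987, 11880

r9: T_9,3=3×966+127=3025; T_9,4=4×1701+966=7770; T_9,5=5×1050+1701=6951; T_9,6=6×266+1050=2646; T_9,7=7×28+266=462; T_9,8=8×1+28=36
r10: T_10,4=4×7770+3025=34105; T_10,5=5×6951+7770=42525; T_10,6=6×2646+6951=22827; T_10,7=7×462+2646=5880; T_10,8=8×36+462=750
r11: T_11,5=5×42525+34105=246730; T_11,6=6×22827+42525=179487; T_11,7=7×5880+22827=63987; T_11,8=8×750+5880=11880
Read S(11,5) = 246730, S(11,6) = 179487, S(11,7) = 63987, S(11,8) = 11880.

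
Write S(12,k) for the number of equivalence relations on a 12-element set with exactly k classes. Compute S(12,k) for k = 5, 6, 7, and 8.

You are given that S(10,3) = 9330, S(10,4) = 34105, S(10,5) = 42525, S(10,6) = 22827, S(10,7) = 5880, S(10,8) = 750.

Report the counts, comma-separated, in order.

1379400, 1323652, 627396, 159027

@11  (11,4):34105·4+9330→145750, (11,5):42525·5+34105→246730, (11,6):22827·6+42525→179487, (11,7):5880·7+22827→63987, (11,8):750·8+5880→11880
@12  (12,5):246730·5+145750→1379400, (12,6):179487·6+246730→1323652, (12,7):63987·7+179487→627396, (12,8):11880·8+63987→159027
Read S(12,5) = 1379400, S(12,6) = 1323652, S(12,7) = 627396, S(12,8) = 159027.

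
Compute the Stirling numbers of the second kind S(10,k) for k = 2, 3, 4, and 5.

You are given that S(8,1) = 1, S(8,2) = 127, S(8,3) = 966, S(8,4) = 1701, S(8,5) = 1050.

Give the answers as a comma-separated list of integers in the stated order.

i=9: T(9,1)=0+1·1=1 | T(9,2)=1+2·127=255 | T(9,3)=127+3·966=3025 | T(9,4)=966+4·1701=7770 | T(9,5)=1701+5·1050=6951
i=10: T(10,2)=1+2·255=511 | T(10,3)=255+3·3025=9330 | T(10,4)=3025+4·7770=34105 | T(10,5)=7770+5·6951=42525
Read S(10,2) = 511, S(10,3) = 9330, S(10,4) = 34105, S(10,5) = 42525.

511, 9330, 34105, 42525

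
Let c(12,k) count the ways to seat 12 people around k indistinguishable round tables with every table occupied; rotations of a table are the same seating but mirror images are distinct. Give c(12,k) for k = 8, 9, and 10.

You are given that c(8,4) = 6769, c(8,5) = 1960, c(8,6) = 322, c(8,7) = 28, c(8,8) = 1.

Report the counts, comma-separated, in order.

357423, 32670, 1925

[9] T[9,5]:8*1960+6769=22449 · T[9,6]:8*322+1960=4536 · T[9,7]:8*28+322=546 · T[9,8]:8*1+28=36 · T[9,9]:8*0+1=1
[10] T[10,6]:9*4536+22449=63273 · T[10,7]:9*546+4536=9450 · T[10,8]:9*36+546=870 · T[10,9]:9*1+36=45 · T[10,10]:9*0+1=1
[11] T[11,7]:10*9450+63273=157773 · T[11,8]:10*870+9450=18150 · T[11,9]:10*45+870=1320 · T[11,10]:10*1+45=55
[12] T[12,8]:11*18150+157773=357423 · T[12,9]:11*1320+18150=32670 · T[12,10]:11*55+1320=1925
Read c(12,8) = 357423, c(12,9) = 32670, c(12,10) = 1925.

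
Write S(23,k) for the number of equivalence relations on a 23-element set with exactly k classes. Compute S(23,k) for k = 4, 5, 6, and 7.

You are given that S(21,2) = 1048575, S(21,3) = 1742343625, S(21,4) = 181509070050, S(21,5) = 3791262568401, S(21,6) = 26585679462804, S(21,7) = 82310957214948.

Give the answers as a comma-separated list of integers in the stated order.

i=22: T(22,3)=1048575+3·1742343625=5228079450 | T(22,4)=1742343625+4·181509070050=727778623825 | T(22,5)=181509070050+5·3791262568401=19137821912055 | T(22,6)=3791262568401+6·26585679462804=163305339345225 | T(22,7)=26585679462804+7·82310957214948=602762379967440
i=23: T(23,4)=5228079450+4·727778623825=2916342574750 | T(23,5)=727778623825+5·19137821912055=96416888184100 | T(23,6)=19137821912055+6·163305339345225=998969857983405 | T(23,7)=163305339345225+7·602762379967440=4382641999117305
Read S(23,4) = 2916342574750, S(23,5) = 96416888184100, S(23,6) = 998969857983405, S(23,7) = 4382641999117305.

2916342574750, 96416888184100, 998969857983405, 4382641999117305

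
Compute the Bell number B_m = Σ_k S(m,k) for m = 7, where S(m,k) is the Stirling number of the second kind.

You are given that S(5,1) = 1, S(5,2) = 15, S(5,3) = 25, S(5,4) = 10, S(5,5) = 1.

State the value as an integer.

@6  (6,1):1·1+0→1, (6,2):15·2+1→31, (6,3):25·3+15→90, (6,4):10·4+25→65, (6,5):1·5+10→15, (6,6):0·6+1→1
@7  (7,1):1·1+0→1, (7,2):31·2+1→63, (7,3):90·3+31→301, (7,4):65·4+90→350, (7,5):15·5+65→140, (7,6):1·6+15→21, (7,7):0·7+1→1
B_7 = ΣS(7,k) = 1+63+301+350+140+21+1 = 877

877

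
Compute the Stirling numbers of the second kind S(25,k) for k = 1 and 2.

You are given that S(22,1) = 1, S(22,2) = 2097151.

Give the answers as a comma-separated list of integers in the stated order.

1, 16777215

@23  (23,1):1·1+0→1, (23,2):2097151·2+1→4194303
@24  (24,1):1·1+0→1, (24,2):4194303·2+1→8388607
@25  (25,1):1·1+0→1, (25,2):8388607·2+1→16777215
Read S(25,1) = 1, S(25,2) = 16777215.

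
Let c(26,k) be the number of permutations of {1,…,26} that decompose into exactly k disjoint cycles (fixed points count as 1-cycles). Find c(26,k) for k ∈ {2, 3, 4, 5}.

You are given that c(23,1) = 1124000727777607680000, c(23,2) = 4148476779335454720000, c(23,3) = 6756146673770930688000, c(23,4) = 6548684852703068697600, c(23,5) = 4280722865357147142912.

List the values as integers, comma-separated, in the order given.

[24] T[24,1]:23*1124000727777607680000+0=25852016738884976640000 · T[24,2]:23*4148476779335454720000+1124000727777607680000=96538966652493066240000 · T[24,3]:23*6756146673770930688000+4148476779335454720000=159539850276066860544000 · T[24,4]:23*6548684852703068697600+6756146673770930688000=157375898285941510732800 · T[24,5]:23*4280722865357147142912+6548684852703068697600=105005310755917452984576
[25] T[25,1]:24*25852016738884976640000+0=620448401733239439360000 · T[25,2]:24*96538966652493066240000+25852016738884976640000=2342787216398718566400000 · T[25,3]:24*159539850276066860544000+96538966652493066240000=3925495373278097719296000 · T[25,4]:24*157375898285941510732800+159539850276066860544000=3936561409138663118131200 · T[25,5]:24*105005310755917452984576+157375898285941510732800=2677503356427960382362624
[26] T[26,2]:25*2342787216398718566400000+620448401733239439360000=59190128811701203599360000 · T[26,3]:25*3925495373278097719296000+2342787216398718566400000=100480171548351161548800000 · T[26,4]:25*3936561409138663118131200+3925495373278097719296000=102339530601744675672576000 · T[26,5]:25*2677503356427960382362624+3936561409138663118131200=70874145319837672677196800
Read c(26,2) = 59190128811701203599360000, c(26,3) = 100480171548351161548800000, c(26,4) = 102339530601744675672576000, c(26,5) = 70874145319837672677196800.

59190128811701203599360000, 100480171548351161548800000, 102339530601744675672576000, 70874145319837672677196800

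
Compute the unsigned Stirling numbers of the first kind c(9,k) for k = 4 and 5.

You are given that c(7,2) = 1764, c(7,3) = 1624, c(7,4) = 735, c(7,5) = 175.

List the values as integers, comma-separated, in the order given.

row 8: T[8][3]=7·1624+1764=13132  T[8][4]=7·735+1624=6769  T[8][5]=7·175+735=1960
row 9: T[9][4]=8·6769+13132=67284  T[9][5]=8·1960+6769=22449
Read c(9,4) = 67284, c(9,5) = 22449.

67284, 22449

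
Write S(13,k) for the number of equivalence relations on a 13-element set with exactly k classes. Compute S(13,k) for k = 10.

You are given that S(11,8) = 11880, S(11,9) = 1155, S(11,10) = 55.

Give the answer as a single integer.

39325

[12] T[12,9]:9*1155+11880=22275 · T[12,10]:10*55+1155=1705
[13] T[13,10]:10*1705+22275=39325
Read S(13,10) = 39325.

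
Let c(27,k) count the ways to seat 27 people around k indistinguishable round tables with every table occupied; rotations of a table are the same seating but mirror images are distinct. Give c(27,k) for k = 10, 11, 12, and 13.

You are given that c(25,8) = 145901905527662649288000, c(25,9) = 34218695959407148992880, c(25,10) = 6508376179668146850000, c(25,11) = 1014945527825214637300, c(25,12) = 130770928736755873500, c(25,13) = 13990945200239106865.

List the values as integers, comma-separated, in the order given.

row 26: T[26][9]=25·34218695959407148992880+145901905527662649288000=1001369304512841374110000  T[26][10]=25·6508376179668146850000+34218695959407148992880=196928100451110820242880  T[26][11]=25·1014945527825214637300+6508376179668146850000=31882014375298512782500  T[26][12]=25·130770928736755873500+1014945527825214637300=4284218746244111474800  T[26][13]=25·13990945200239106865+130770928736755873500=480544558742733545125
row 27: T[27][10]=26·196928100451110820242880+1001369304512841374110000=6121499916241722700424880  T[27][11]=26·31882014375298512782500+196928100451110820242880=1025860474208872152587880  T[27][12]=26·4284218746244111474800+31882014375298512782500=143271701777645411127300  T[27][13]=26·480544558742733545125+4284218746244111474800=16778377273555183648050
Read c(27,10) = 6121499916241722700424880, c(27,11) = 1025860474208872152587880, c(27,12) = 143271701777645411127300, c(27,13) = 16778377273555183648050.

6121499916241722700424880, 1025860474208872152587880, 143271701777645411127300, 16778377273555183648050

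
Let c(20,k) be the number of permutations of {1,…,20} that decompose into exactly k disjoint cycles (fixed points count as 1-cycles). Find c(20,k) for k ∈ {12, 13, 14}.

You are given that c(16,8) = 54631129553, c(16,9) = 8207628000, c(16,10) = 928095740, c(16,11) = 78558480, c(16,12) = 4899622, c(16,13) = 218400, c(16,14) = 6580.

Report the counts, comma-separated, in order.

4465226757381, 342252511900, 20692933630

row 17: T[17][9]=16·8207628000+54631129553=185953177553  T[17][10]=16·928095740+8207628000=23057159840  T[17][11]=16·78558480+928095740=2185031420  T[17][12]=16·4899622+78558480=156952432  T[17][13]=16·218400+4899622=8394022  T[17][14]=16·6580+218400=323680
row 18: T[18][10]=17·23057159840+185953177553=577924894833  T[18][11]=17·2185031420+23057159840=60202693980  T[18][12]=17·156952432+2185031420=4853222764  T[18][13]=17·8394022+156952432=299650806  T[18][14]=17·323680+8394022=13896582
row 19: T[19][11]=18·60202693980+577924894833=1661573386473  T[19][12]=18·4853222764+60202693980=147560703732  T[19][13]=18·299650806+4853222764=10246937272  T[19][14]=18·13896582+299650806=549789282
row 20: T[20][12]=19·147560703732+1661573386473=4465226757381  T[20][13]=19·10246937272+147560703732=342252511900  T[20][14]=19·549789282+10246937272=20692933630
Read c(20,12) = 4465226757381, c(20,13) = 342252511900, c(20,14) = 20692933630.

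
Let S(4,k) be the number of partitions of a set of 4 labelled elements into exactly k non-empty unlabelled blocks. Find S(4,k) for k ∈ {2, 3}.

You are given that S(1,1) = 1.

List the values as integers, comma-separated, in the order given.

7, 6

[2] T[2,1]:1*1+0=1 · T[2,2]:2*0+1=1
[3] T[3,1]:1*1+0=1 · T[3,2]:2*1+1=3 · T[3,3]:3*0+1=1
[4] T[4,2]:2*3+1=7 · T[4,3]:3*1+3=6
Read S(4,2) = 7, S(4,3) = 6.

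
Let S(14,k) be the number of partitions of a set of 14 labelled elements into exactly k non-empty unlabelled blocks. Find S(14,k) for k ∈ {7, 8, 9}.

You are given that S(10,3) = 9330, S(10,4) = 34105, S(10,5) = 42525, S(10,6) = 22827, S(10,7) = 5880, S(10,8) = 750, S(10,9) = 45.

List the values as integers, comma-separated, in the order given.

[11] T[11,4]:4*34105+9330=145750 · T[11,5]:5*42525+34105=246730 · T[11,6]:6*22827+42525=179487 · T[11,7]:7*5880+22827=63987 · T[11,8]:8*750+5880=11880 · T[11,9]:9*45+750=1155
[12] T[12,5]:5*246730+145750=1379400 · T[12,6]:6*179487+246730=1323652 · T[12,7]:7*63987+179487=627396 · T[12,8]:8*11880+63987=159027 · T[12,9]:9*1155+11880=22275
[13] T[13,6]:6*1323652+1379400=9321312 · T[13,7]:7*627396+1323652=5715424 · T[13,8]:8*159027+627396=1899612 · T[13,9]:9*22275+159027=359502
[14] T[14,7]:7*5715424+9321312=49329280 · T[14,8]:8*1899612+5715424=20912320 · T[14,9]:9*359502+1899612=5135130
Read S(14,7) = 49329280, S(14,8) = 20912320, S(14,9) = 5135130.

49329280, 20912320, 5135130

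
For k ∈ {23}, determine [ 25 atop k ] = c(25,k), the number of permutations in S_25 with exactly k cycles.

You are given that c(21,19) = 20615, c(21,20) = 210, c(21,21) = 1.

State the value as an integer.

@22  (22,20):210·21+20615→25025, (22,21):1·21+210→231, (22,22):0·21+1→1
@23  (23,21):231·22+25025→30107, (23,22):1·22+231→253, (23,23):0·22+1→1
@24  (24,22):253·23+30107→35926, (24,23):1·23+253→276
@25  (25,23):276·24+35926→42550
Read c(25,23) = 42550.

42550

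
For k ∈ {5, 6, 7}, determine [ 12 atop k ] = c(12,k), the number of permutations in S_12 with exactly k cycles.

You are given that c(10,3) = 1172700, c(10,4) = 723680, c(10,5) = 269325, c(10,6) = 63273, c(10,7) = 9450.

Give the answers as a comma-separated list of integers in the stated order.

45995730, 13339535, 2637558

i=11: T(11,4)=1172700+10·723680=8409500 | T(11,5)=723680+10·269325=3416930 | T(11,6)=269325+10·63273=902055 | T(11,7)=63273+10·9450=157773
i=12: T(12,5)=8409500+11·3416930=45995730 | T(12,6)=3416930+11·902055=13339535 | T(12,7)=902055+11·157773=2637558
Read c(12,5) = 45995730, c(12,6) = 13339535, c(12,7) = 2637558.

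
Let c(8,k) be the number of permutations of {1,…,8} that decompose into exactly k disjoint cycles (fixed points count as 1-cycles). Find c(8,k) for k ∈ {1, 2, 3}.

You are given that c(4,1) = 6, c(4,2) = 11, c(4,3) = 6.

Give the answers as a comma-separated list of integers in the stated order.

5040, 13068, 13132

i=5: T(5,1)=0+4·6=24 | T(5,2)=6+4·11=50 | T(5,3)=11+4·6=35
i=6: T(6,1)=0+5·24=120 | T(6,2)=24+5·50=274 | T(6,3)=50+5·35=225
i=7: T(7,1)=0+6·120=720 | T(7,2)=120+6·274=1764 | T(7,3)=274+6·225=1624
i=8: T(8,1)=0+7·720=5040 | T(8,2)=720+7·1764=13068 | T(8,3)=1764+7·1624=13132
Read c(8,1) = 5040, c(8,2) = 13068, c(8,3) = 13132.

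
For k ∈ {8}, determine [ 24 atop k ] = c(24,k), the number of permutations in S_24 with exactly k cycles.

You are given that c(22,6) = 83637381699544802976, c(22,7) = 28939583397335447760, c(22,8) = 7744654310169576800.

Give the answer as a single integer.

5304713715525445812976

@23  (23,7):28939583397335447760·22+83637381699544802976→720308216440924653696, (23,8):7744654310169576800·22+28939583397335447760→199321978221066137360
@24  (24,8):199321978221066137360·23+720308216440924653696→5304713715525445812976
Read c(24,8) = 5304713715525445812976.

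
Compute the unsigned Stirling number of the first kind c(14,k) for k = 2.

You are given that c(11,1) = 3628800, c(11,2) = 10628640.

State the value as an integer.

19802759040

@12  (12,1):3628800·11+0→39916800, (12,2):10628640·11+3628800→120543840
@13  (13,1):39916800·12+0→479001600, (13,2):120543840·12+39916800→1486442880
@14  (14,2):1486442880·13+479001600→19802759040
Read c(14,2) = 19802759040.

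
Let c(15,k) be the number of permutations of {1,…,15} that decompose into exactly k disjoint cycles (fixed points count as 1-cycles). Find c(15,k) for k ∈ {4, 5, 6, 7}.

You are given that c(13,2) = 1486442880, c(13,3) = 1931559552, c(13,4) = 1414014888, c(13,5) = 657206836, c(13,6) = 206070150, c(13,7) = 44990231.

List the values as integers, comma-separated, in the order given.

310989260400, 159721605680, 56663366760, 14409322928

[14] T[14,3]:13*1931559552+1486442880=26596717056 · T[14,4]:13*1414014888+1931559552=20313753096 · T[14,5]:13*657206836+1414014888=9957703756 · T[14,6]:13*206070150+657206836=3336118786 · T[14,7]:13*44990231+206070150=790943153
[15] T[15,4]:14*20313753096+26596717056=310989260400 · T[15,5]:14*9957703756+20313753096=159721605680 · T[15,6]:14*3336118786+9957703756=56663366760 · T[15,7]:14*790943153+3336118786=14409322928
Read c(15,4) = 310989260400, c(15,5) = 159721605680, c(15,6) = 56663366760, c(15,7) = 14409322928.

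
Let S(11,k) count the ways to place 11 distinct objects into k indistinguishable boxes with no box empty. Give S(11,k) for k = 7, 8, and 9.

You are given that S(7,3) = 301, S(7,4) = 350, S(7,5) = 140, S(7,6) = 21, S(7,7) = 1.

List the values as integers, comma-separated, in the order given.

row 8: T[8][4]=4·350+301=1701  T[8][5]=5·140+350=1050  T[8][6]=6·21+140=266  T[8][7]=7·1+21=28  T[8][8]=8·0+1=1
row 9: T[9][5]=5·1050+1701=6951  T[9][6]=6·266+1050=2646  T[9][7]=7·28+266=462  T[9][8]=8·1+28=36  T[9][9]=9·0+1=1
row 10: T[10][6]=6·2646+6951=22827  T[10][7]=7·462+2646=5880  T[10][8]=8·36+462=750  T[10][9]=9·1+36=45
row 11: T[11][7]=7·5880+22827=63987  T[11][8]=8·750+5880=11880  T[11][9]=9·45+750=1155
Read S(11,7) = 63987, S(11,8) = 11880, S(11,9) = 1155.

63987, 11880, 1155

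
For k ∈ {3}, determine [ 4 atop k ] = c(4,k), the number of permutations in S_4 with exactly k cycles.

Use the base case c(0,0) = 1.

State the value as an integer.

6

@1  (1,1):0·0+1→1
@2  (2,1):1·1+0→1, (2,2):0·1+1→1
@3  (3,2):1·2+1→3, (3,3):0·2+1→1
@4  (4,3):1·3+3→6
Read c(4,3) = 6.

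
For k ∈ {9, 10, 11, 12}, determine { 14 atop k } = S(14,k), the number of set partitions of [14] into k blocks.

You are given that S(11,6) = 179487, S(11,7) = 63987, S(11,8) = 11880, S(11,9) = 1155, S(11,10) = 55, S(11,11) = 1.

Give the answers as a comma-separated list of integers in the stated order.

r12: T_12,7=7×63987+179487=627396; T_12,8=8×11880+63987=159027; T_12,9=9×1155+11880=22275; T_12,10=10×55+1155=1705; T_12,11=11×1+55=66; T_12,12=12×0+1=1
r13: T_13,8=8×159027+627396=1899612; T_13,9=9×22275+159027=359502; T_13,10=10×1705+22275=39325; T_13,11=11×66+1705=2431; T_13,12=12×1+66=78
r14: T_14,9=9×359502+1899612=5135130; T_14,10=10×39325+359502=752752; T_14,11=11×2431+39325=66066; T_14,12=12×78+2431=3367
Read S(14,9) = 5135130, S(14,10) = 752752, S(14,11) = 66066, S(14,12) = 3367.

5135130, 752752, 66066, 3367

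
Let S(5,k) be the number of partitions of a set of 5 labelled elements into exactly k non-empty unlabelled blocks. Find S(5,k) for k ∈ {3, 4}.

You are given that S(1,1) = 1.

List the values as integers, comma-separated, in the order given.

25, 10

i=2: T(2,1)=0+1·1=1 | T(2,2)=1+2·0=1
i=3: T(3,1)=0+1·1=1 | T(3,2)=1+2·1=3 | T(3,3)=1+3·0=1
i=4: T(4,2)=1+2·3=7 | T(4,3)=3+3·1=6 | T(4,4)=1+4·0=1
i=5: T(5,3)=7+3·6=25 | T(5,4)=6+4·1=10
Read S(5,3) = 25, S(5,4) = 10.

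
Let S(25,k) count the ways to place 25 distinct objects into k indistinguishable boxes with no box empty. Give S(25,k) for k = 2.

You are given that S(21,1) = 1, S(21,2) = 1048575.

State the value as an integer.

16777215

r22: T_22,1=1×1+0=1; T_22,2=2×1048575+1=2097151
r23: T_23,1=1×1+0=1; T_23,2=2×2097151+1=4194303
r24: T_24,1=1×1+0=1; T_24,2=2×4194303+1=8388607
r25: T_25,2=2×8388607+1=16777215
Read S(25,2) = 16777215.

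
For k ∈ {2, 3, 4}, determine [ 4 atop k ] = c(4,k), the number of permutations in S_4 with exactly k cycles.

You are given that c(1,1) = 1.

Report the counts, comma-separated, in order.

11, 6, 1

[2] T[2,1]:1*1+0=1 · T[2,2]:1*0+1=1
[3] T[3,1]:2*1+0=2 · T[3,2]:2*1+1=3 · T[3,3]:2*0+1=1
[4] T[4,2]:3*3+2=11 · T[4,3]:3*1+3=6 · T[4,4]:3*0+1=1
Read c(4,2) = 11, c(4,3) = 6, c(4,4) = 1.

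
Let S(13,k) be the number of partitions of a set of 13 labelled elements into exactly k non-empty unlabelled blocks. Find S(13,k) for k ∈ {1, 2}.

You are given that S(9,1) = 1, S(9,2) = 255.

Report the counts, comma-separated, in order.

1, 4095

@10  (10,1):1·1+0→1, (10,2):255·2+1→511
@11  (11,1):1·1+0→1, (11,2):511·2+1→1023
@12  (12,1):1·1+0→1, (12,2):1023·2+1→2047
@13  (13,1):1·1+0→1, (13,2):2047·2+1→4095
Read S(13,1) = 1, S(13,2) = 4095.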